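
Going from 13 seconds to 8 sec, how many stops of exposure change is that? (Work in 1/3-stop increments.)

13 → 10 → 8 — count the steps: 2 third-stops = 2/3 stop.

2/3 stop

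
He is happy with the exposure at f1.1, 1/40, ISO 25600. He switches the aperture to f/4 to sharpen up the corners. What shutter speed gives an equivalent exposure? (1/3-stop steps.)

0.3 s

Aperture: f/1.1 → f/1.2 → f/1.4 → f/1.6 → f/1.8 → f/2 → f/2.2 → f/2.5 → f/2.8 → f/3.2 → f/3.5 → f/4 — 3 2/3 stops stopped down (darker).
Need 3 2/3 stops brighter from the shutter speed: 1/40 → 1/30 → 1/25 → 1/20 → 1/15 → 1/13 → 1/10 → 1/8 → 1/6 → 1/5 → 1/4 → 0.3.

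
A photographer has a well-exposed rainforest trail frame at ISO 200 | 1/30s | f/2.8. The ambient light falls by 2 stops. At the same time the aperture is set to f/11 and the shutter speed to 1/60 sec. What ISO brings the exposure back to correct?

Scene light: 2 stops darker.
Aperture: f/2.8 → f/4 → f/5.6 → f/8 → f/11 — 4 stops stopped down (darker).
Shutter speed: 1/30 → 1/60 — 1 stop faster (darker).
Net so far: 7 stops darker. ISO: 200 → 400 → 800 → 1600 → 3200 → 6400 → 12800 → 25600.

ISO 25600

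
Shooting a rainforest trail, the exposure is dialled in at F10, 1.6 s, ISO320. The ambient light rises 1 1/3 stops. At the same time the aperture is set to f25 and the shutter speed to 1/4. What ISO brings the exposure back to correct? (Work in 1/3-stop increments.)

Scene light: 1 1/3 stops brighter.
Aperture: f/10 → f/11 → f/13 → f/14 → f/16 → f/18 → f/20 → f/22 → f/25 — 2 2/3 stops smaller aperture (darker).
Shutter speed: 1.6 → 1.3 → 1 → 0.8 → 0.6 → 0.5 → 0.4 → 0.3 → 1/4 — 2 2/3 stops shorter (darker).
Net so far: 4 stops darker. ISO: 320 → 400 → 500 → 640 → 800 → 1000 → 1250 → 1600 → 2000 → 2500 → 3200 → 4000 → 5000.

ISO 5000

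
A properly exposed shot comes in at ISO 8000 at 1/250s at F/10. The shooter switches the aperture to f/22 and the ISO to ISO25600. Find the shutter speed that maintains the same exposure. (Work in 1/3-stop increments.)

1/160s

Aperture: f/10 → f/11 → f/13 → f/14 → f/16 → f/18 → f/20 → f/22 — 2 1/3 stops narrower (darker).
ISO: 8000 → 10000 → 12800 → 16000 → 20000 → 25600 — 1 2/3 stops raised (brighter).
Net change so far: 2/3 stop darker. Offset with the shutter speed: 1/250 → 1/200 → 1/160.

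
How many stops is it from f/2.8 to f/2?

1 stop

f/2.8 → f/2 — count the steps: 1 stop.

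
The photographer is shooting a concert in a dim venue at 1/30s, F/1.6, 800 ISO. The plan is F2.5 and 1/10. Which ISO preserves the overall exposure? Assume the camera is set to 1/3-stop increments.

Aperture: f/1.6 → f/1.8 → f/2 → f/2.2 → f/2.5 — 1 1/3 stops smaller aperture (darker).
Shutter speed: 1/30 → 1/25 → 1/20 → 1/15 → 1/13 → 1/10 — 1 2/3 stops slower (brighter).
Net change so far: 1/3 stop brighter. Offset with the ISO: 800 → 640.

ISO 640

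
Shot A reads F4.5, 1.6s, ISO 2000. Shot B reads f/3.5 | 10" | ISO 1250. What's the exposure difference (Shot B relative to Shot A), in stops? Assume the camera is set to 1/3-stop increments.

Aperture: f/4.5 → f/4 → f/3.5 — 2/3 stop opened up (brighter).
Shutter speed: 1.6 → 2 → 2.5 → 3.2 → 4 → 5 → 6 → 8 → 10 — 2 2/3 stops longer (brighter).
ISO: 2000 → 1600 → 1250 — 2/3 stop lower (darker).
Net: +2/3 +2 2/3 −2/3 = +2 2/3 stops.

2 2/3 stops brighter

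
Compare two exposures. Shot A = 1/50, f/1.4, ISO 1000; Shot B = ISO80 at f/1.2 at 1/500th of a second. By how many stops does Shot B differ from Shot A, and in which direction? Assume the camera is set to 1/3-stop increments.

6 2/3 stops darker

Aperture: f/1.4 → f/1.2 — 1/3 stop opened up (brighter).
Shutter speed: 1/50 → 1/60 → 1/80 → 1/100 → 1/125 → 1/160 → 1/200 → 1/250 → 1/320 → 1/400 → 1/500 — 3 1/3 stops shorter (darker).
ISO: 1000 → 800 → 640 → 500 → 400 → 320 → 250 → 200 → 160 → 125 → 100 → 80 — 3 2/3 stops lower (darker).
Net: +1/3 −3 1/3 −3 2/3 = −6 2/3 stops.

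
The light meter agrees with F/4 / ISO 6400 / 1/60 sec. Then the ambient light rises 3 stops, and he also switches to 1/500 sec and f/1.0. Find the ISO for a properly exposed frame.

ISO 400

Scene light: 3 stops brighter.
Shutter speed: 1/60 → 1/125 → 1/250 → 1/500 — 3 stops shorter (darker).
Aperture: f/4 → f/2.8 → f/2 → f/1.4 → f/1.0 — 4 stops opened up (brighter).
Net so far: 4 stops brighter. ISO: 6400 → 3200 → 1600 → 800 → 400.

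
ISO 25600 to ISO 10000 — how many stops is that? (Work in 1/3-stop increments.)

25600 → 20000 → 16000 → 12800 → 10000 — count the steps: 4 third-stops = 1 1/3 stops.

1 1/3 stops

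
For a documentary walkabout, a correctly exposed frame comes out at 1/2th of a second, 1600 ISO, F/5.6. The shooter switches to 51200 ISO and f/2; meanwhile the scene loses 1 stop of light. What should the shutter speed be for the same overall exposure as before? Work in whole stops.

1/250s

Scene light: 1 stop darker.
ISO: 1600 → 3200 → 6400 → 12800 → 25600 → 51200 — 5 stops raised (brighter).
Aperture: f/5.6 → f/4 → f/2.8 → f/2 — 3 stops larger aperture (brighter).
Net so far: 7 stops brighter. Shutter speed: 1/2 → 1/4 → 1/8 → 1/15 → 1/30 → 1/60 → 1/125 → 1/250.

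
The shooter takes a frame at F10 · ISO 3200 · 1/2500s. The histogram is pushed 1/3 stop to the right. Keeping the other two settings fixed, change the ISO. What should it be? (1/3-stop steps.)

Overexposed by 1/3 stop → need 1/3 stop darker.
ISO: 3200 → 2500.

ISO 2500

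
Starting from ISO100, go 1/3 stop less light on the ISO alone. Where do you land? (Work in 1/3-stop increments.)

ISO: 100 → 80 — 1/3 stop dropped (darker).

ISO 80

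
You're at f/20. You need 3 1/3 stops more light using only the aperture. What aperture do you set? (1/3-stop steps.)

Aperture: f/20 → f/18 → f/16 → f/14 → f/13 → f/11 → f/10 → f/9 → f/8 → f/7.1 → f/6.3 — 3 1/3 stops wider (brighter).

f/6.3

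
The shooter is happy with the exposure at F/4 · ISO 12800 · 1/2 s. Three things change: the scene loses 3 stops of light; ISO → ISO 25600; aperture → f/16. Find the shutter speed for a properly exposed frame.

30 s

Scene light: 3 stops darker.
ISO: 12800 → 25600 — 1 stop higher (brighter).
Aperture: f/4 → f/5.6 → f/8 → f/11 → f/16 — 4 stops narrower (darker).
Net so far: 6 stops darker. Shutter speed: 1/2 → 1 → 2 → 4 → 8 → 15 → 30.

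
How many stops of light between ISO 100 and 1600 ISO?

4 stops

100 → 200 → 400 → 800 → 1600 — count the steps: 4 stops.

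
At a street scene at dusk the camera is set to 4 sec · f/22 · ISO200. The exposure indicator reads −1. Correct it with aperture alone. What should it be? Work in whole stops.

Underexposed by 1 stop → need 1 stop brighter.
Aperture: f/22 → f/16.

f/16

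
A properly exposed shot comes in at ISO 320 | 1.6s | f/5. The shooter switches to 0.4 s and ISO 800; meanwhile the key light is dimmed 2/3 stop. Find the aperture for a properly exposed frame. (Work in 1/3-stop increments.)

f/3.2

Scene light: 2/3 stop darker.
Shutter speed: 1.6 → 1.3 → 1 → 0.8 → 0.6 → 0.5 → 0.4 — 2 stops faster (darker).
ISO: 320 → 400 → 500 → 640 → 800 — 1 1/3 stops higher (brighter).
Net so far: 1 1/3 stops darker. Aperture: f/5 → f/4.5 → f/4 → f/3.5 → f/3.2.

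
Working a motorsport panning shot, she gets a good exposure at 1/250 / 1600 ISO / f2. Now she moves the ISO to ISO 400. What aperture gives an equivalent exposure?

ISO: 1600 → 800 → 400 — 2 stops lower (darker).
Need 2 stops brighter from the aperture: f/2 → f/1.4 → f/1.0.

f/1.0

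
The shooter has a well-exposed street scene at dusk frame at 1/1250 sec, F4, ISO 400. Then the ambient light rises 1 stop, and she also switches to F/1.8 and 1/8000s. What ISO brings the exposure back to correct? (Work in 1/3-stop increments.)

ISO 250

Scene light: 1 stop brighter.
Aperture: f/4 → f/3.5 → f/3.2 → f/2.8 → f/2.5 → f/2.2 → f/2 → f/1.8 — 2 1/3 stops opened up (brighter).
Shutter speed: 1/1250 → 1/1600 → 1/2000 → 1/2500 → 1/3200 → 1/4000 → 1/5000 → 1/6400 → 1/8000 — 2 2/3 stops faster (darker).
Net so far: 2/3 stop brighter. ISO: 400 → 320 → 250.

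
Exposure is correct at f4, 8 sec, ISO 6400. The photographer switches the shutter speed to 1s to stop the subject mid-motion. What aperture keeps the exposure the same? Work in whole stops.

f/1.4

Shutter speed: 8 → 4 → 2 → 1 — 3 stops shorter (darker).
Need 3 stops brighter from the aperture: f/4 → f/2.8 → f/2 → f/1.4.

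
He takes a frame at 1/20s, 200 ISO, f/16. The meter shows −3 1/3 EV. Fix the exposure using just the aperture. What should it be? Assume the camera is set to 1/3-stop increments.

Underexposed by 3 1/3 stops → need 3 1/3 stops brighter.
Aperture: f/16 → f/14 → f/13 → f/11 → f/10 → f/9 → f/8 → f/7.1 → f/6.3 → f/5.6 → f/5.

f/5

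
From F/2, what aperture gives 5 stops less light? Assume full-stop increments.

Aperture: f/2 → f/2.8 → f/4 → f/5.6 → f/8 → f/11 — 5 stops narrower (darker).

f/11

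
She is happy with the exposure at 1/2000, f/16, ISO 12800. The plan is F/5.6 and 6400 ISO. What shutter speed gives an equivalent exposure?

1/8000s

Aperture: f/16 → f/11 → f/8 → f/5.6 — 3 stops larger aperture (brighter).
ISO: 12800 → 6400 — 1 stop lower (darker).
Net change so far: 2 stops brighter. Offset with the shutter speed: 1/2000 → 1/4000 → 1/8000.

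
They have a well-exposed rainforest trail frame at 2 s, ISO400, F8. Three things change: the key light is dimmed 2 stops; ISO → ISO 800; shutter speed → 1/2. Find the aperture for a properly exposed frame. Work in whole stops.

Scene light: 2 stops darker.
ISO: 400 → 800 — 1 stop raised (brighter).
Shutter speed: 2 → 1 → 1/2 — 2 stops shorter (darker).
Net so far: 3 stops darker. Aperture: f/8 → f/5.6 → f/4 → f/2.8.

f/2.8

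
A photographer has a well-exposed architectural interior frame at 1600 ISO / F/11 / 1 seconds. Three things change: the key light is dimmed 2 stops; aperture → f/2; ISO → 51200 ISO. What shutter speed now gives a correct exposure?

Scene light: 2 stops darker.
Aperture: f/11 → f/8 → f/5.6 → f/4 → f/2.8 → f/2 — 5 stops wider (brighter).
ISO: 1600 → 3200 → 6400 → 12800 → 25600 → 51200 — 5 stops raised (brighter).
Net so far: 8 stops brighter. Shutter speed: 1 → 1/2 → 1/4 → 1/8 → 1/15 → 1/30 → 1/60 → 1/125 → 1/250.

1/250s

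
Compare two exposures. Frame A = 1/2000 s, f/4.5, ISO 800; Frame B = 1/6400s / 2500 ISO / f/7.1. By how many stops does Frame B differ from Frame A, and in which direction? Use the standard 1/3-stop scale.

1 1/3 stops darker

Aperture: f/4.5 → f/5 → f/5.6 → f/6.3 → f/7.1 — 1 1/3 stops narrower (darker).
Shutter speed: 1/2000 → 1/2500 → 1/3200 → 1/4000 → 1/5000 → 1/6400 — 1 2/3 stops faster (darker).
ISO: 800 → 1000 → 1250 → 1600 → 2000 → 2500 — 1 2/3 stops raised (brighter).
Net: −1 1/3 −1 2/3 +1 2/3 = −1 1/3 stops.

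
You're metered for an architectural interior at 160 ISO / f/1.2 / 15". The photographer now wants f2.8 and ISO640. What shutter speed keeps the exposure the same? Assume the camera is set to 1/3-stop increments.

20 s

Aperture: f/1.2 → f/1.4 → f/1.6 → f/1.8 → f/2 → f/2.2 → f/2.5 → f/2.8 — 2 1/3 stops smaller aperture (darker).
ISO: 160 → 200 → 250 → 320 → 400 → 500 → 640 — 2 stops higher (brighter).
Net change so far: 1/3 stop darker. Offset with the shutter speed: 15 → 20.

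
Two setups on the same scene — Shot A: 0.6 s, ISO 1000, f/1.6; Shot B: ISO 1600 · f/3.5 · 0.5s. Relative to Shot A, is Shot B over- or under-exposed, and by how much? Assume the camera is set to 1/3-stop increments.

2 stops darker

Aperture: f/1.6 → f/1.8 → f/2 → f/2.2 → f/2.5 → f/2.8 → f/3.2 → f/3.5 — 2 1/3 stops narrower (darker).
Shutter speed: 0.6 → 0.5 — 1/3 stop faster (darker).
ISO: 1000 → 1250 → 1600 — 2/3 stop raised (brighter).
Net: −2 1/3 −1/3 +2/3 = −2 stops.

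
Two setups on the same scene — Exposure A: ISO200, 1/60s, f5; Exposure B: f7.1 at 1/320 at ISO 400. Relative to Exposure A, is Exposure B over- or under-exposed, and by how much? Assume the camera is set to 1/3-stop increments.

Aperture: f/5 → f/5.6 → f/6.3 → f/7.1 — 1 stop stopped down (darker).
Shutter speed: 1/60 → 1/80 → 1/100 → 1/125 → 1/160 → 1/200 → 1/250 → 1/320 — 2 1/3 stops shorter (darker).
ISO: 200 → 250 → 320 → 400 — 1 stop raised (brighter).
Net: −1 −2 1/3 +1 = −2 1/3 stops.

2 1/3 stops darker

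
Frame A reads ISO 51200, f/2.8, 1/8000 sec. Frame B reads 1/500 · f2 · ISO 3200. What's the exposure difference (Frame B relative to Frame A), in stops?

1 stop brighter

Aperture: f/2.8 → f/2 — 1 stop wider (brighter).
Shutter speed: 1/8000 → 1/4000 → 1/2000 → 1/1000 → 1/500 — 4 stops longer (brighter).
ISO: 51200 → 25600 → 12800 → 6400 → 3200 — 4 stops dropped (darker).
Net: +1 +4 −4 = +1 stop.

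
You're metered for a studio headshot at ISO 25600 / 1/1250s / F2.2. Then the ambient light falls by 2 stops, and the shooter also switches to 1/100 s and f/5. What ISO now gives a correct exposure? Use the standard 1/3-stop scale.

ISO 40000

Scene light: 2 stops darker.
Shutter speed: 1/1250 → 1/1000 → 1/800 → 1/640 → 1/500 → 1/400 → 1/320 → 1/250 → 1/200 → 1/160 → 1/125 → 1/100 — 3 2/3 stops slower (brighter).
Aperture: f/2.2 → f/2.5 → f/2.8 → f/3.2 → f/3.5 → f/4 → f/4.5 → f/5 — 2 1/3 stops smaller aperture (darker).
Net so far: 2/3 stop darker. ISO: 25600 → 32000 → 40000.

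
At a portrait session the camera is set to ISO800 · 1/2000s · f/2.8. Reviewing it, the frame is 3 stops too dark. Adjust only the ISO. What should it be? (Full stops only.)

ISO 6400

Underexposed by 3 stops → need 3 stops brighter.
ISO: 800 → 1600 → 3200 → 6400.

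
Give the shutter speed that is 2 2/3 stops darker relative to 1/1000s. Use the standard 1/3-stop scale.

Shutter speed: 1/1000 → 1/1250 → 1/1600 → 1/2000 → 1/2500 → 1/3200 → 1/4000 → 1/5000 → 1/6400 — 2 2/3 stops faster (darker).

1/6400s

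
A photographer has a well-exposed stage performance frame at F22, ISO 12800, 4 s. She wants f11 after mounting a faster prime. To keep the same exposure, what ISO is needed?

Aperture: f/22 → f/16 → f/11 — 2 stops larger aperture (brighter).
Need 2 stops darker from the ISO: 12800 → 6400 → 3200.

ISO 3200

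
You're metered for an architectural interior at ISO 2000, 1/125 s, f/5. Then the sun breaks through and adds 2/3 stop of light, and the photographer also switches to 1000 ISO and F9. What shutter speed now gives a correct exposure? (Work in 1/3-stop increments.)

Scene light: 2/3 stop brighter.
ISO: 2000 → 1600 → 1250 → 1000 — 1 stop lower (darker).
Aperture: f/5 → f/5.6 → f/6.3 → f/7.1 → f/8 → f/9 — 1 2/3 stops narrower (darker).
Net so far: 2 stops darker. Shutter speed: 1/125 → 1/100 → 1/80 → 1/60 → 1/50 → 1/40 → 1/30.

1/30s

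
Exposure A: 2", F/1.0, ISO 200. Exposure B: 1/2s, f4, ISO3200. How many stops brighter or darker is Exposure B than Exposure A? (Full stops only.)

2 stops darker

Aperture: f/1.0 → f/1.4 → f/2 → f/2.8 → f/4 — 4 stops stopped down (darker).
Shutter speed: 2 → 1 → 1/2 — 2 stops faster (darker).
ISO: 200 → 400 → 800 → 1600 → 3200 — 4 stops raised (brighter).
Net: −4 −2 +4 = −2 stops.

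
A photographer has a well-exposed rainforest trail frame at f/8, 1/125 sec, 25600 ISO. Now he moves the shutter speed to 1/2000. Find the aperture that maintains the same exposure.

f/2

Shutter speed: 1/125 → 1/250 → 1/500 → 1/1000 → 1/2000 — 4 stops faster (darker).
Need 4 stops brighter from the aperture: f/8 → f/5.6 → f/4 → f/2.8 → f/2.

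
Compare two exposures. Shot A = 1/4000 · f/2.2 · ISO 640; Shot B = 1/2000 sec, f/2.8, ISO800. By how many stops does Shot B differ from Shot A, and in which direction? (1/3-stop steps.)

2/3 stop brighter

Aperture: f/2.2 → f/2.5 → f/2.8 — 2/3 stop narrower (darker).
Shutter speed: 1/4000 → 1/3200 → 1/2500 → 1/2000 — 1 stop longer (brighter).
ISO: 640 → 800 — 1/3 stop higher (brighter).
Net: −2/3 +1 +1/3 = +2/3 stops.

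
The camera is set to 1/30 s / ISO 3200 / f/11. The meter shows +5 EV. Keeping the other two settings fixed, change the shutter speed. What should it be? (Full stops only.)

Overexposed by 5 stops → need 5 stops darker.
Shutter speed: 1/30 → 1/60 → 1/125 → 1/250 → 1/500 → 1/1000.

1/1000s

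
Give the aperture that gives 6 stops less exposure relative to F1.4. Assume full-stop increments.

Aperture: f/1.4 → f/2 → f/2.8 → f/4 → f/5.6 → f/8 → f/11 — 6 stops smaller aperture (darker).

f/11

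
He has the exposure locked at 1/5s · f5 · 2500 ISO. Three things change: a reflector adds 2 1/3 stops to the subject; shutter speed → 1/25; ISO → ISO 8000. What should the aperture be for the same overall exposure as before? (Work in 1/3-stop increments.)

f/9

Scene light: 2 1/3 stops brighter.
Shutter speed: 1/5 → 1/6 → 1/8 → 1/10 → 1/13 → 1/15 → 1/20 → 1/25 — 2 1/3 stops faster (darker).
ISO: 2500 → 3200 → 4000 → 5000 → 6400 → 8000 — 1 2/3 stops higher (brighter).
Net so far: 1 2/3 stops brighter. Aperture: f/5 → f/5.6 → f/6.3 → f/7.1 → f/8 → f/9.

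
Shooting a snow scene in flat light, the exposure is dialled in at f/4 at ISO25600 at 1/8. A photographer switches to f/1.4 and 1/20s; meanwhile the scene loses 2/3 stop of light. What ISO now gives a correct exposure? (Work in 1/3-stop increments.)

Scene light: 2/3 stop darker.
Aperture: f/4 → f/3.5 → f/3.2 → f/2.8 → f/2.5 → f/2.2 → f/2 → f/1.8 → f/1.6 → f/1.4 — 3 stops larger aperture (brighter).
Shutter speed: 1/8 → 1/10 → 1/13 → 1/15 → 1/20 — 1 1/3 stops faster (darker).
Net so far: 1 stop brighter. ISO: 25600 → 20000 → 16000 → 12800.

ISO 12800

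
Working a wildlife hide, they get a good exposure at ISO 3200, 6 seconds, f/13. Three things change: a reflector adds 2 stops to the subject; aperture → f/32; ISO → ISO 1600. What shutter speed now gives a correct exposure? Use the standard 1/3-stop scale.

20 s

Scene light: 2 stops brighter.
Aperture: f/13 → f/14 → f/16 → f/18 → f/20 → f/22 → f/25 → f/29 → f/32 — 2 2/3 stops stopped down (darker).
ISO: 3200 → 2500 → 2000 → 1600 — 1 stop dropped (darker).
Net so far: 1 2/3 stops darker. Shutter speed: 6 → 8 → 10 → 13 → 15 → 20.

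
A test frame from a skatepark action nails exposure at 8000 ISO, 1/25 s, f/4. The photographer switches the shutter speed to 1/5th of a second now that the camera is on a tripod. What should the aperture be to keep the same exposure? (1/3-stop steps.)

f/9

Shutter speed: 1/25 → 1/20 → 1/15 → 1/13 → 1/10 → 1/8 → 1/6 → 1/5 — 2 1/3 stops slower (brighter).
Need 2 1/3 stops darker from the aperture: f/4 → f/4.5 → f/5 → f/5.6 → f/6.3 → f/7.1 → f/8 → f/9.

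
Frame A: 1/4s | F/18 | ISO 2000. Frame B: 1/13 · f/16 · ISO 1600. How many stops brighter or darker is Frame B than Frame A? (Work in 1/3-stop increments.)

Aperture: f/18 → f/16 — 1/3 stop wider (brighter).
Shutter speed: 1/4 → 1/5 → 1/6 → 1/8 → 1/10 → 1/13 — 1 2/3 stops faster (darker).
ISO: 2000 → 1600 — 1/3 stop lower (darker).
Net: +1/3 −1 2/3 −1/3 = −1 2/3 stops.

1 2/3 stops darker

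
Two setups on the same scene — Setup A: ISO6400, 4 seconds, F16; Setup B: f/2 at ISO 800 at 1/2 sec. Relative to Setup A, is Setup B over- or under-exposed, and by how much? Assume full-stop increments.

same exposure (0 stops)

Aperture: f/16 → f/11 → f/8 → f/5.6 → f/4 → f/2.8 → f/2 — 6 stops opened up (brighter).
Shutter speed: 4 → 2 → 1 → 1/2 — 3 stops faster (darker).
ISO: 6400 → 3200 → 1600 → 800 — 3 stops dropped (darker).
Net: +6 −3 −3 = 0 stops.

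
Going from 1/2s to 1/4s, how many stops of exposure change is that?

1 stop

1/2 → 1/4 — count the steps: 1 stop.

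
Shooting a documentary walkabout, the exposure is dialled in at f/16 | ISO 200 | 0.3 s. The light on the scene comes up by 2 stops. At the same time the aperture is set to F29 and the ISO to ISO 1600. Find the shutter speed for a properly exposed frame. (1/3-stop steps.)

Scene light: 2 stops brighter.
Aperture: f/16 → f/18 → f/20 → f/22 → f/25 → f/29 — 1 2/3 stops narrower (darker).
ISO: 200 → 250 → 320 → 400 → 500 → 640 → 800 → 1000 → 1250 → 1600 — 3 stops raised (brighter).
Net so far: 3 1/3 stops brighter. Shutter speed: 0.3 → 1/4 → 1/5 → 1/6 → 1/8 → 1/10 → 1/13 → 1/15 → 1/20 → 1/25 → 1/30.

1/30s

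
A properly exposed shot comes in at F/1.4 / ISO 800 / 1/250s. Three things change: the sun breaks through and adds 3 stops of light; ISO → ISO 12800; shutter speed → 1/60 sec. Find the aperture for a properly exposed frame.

Scene light: 3 stops brighter.
ISO: 800 → 1600 → 3200 → 6400 → 12800 — 4 stops raised (brighter).
Shutter speed: 1/250 → 1/125 → 1/60 — 2 stops longer (brighter).
Net so far: 9 stops brighter. Aperture: f/1.4 → f/2 → f/2.8 → f/4 → f/5.6 → f/8 → f/11 → f/16 → f/22 → f/32.

f/32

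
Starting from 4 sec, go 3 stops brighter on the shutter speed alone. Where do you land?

Shutter speed: 4 → 8 → 15 → 30 — 3 stops slower (brighter).

30 s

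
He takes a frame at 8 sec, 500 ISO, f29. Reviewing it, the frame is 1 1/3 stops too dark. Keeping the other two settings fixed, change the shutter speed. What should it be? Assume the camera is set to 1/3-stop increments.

Underexposed by 1 1/3 stops → need 1 1/3 stops brighter.
Shutter speed: 8 → 10 → 13 → 15 → 20.

20 s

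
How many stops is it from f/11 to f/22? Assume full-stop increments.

f/11 → f/16 → f/22 — count the steps: 2 stops.

2 stops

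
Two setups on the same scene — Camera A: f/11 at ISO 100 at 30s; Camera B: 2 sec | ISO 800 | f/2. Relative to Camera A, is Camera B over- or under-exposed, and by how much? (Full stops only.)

4 stops brighter

Aperture: f/11 → f/8 → f/5.6 → f/4 → f/2.8 → f/2 — 5 stops opened up (brighter).
Shutter speed: 30 → 15 → 8 → 4 → 2 — 4 stops shorter (darker).
ISO: 100 → 200 → 400 → 800 — 3 stops higher (brighter).
Net: +5 −4 +3 = +4 stops.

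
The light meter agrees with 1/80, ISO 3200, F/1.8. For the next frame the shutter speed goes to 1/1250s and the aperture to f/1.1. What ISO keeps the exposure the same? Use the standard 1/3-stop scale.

Shutter speed: 1/80 → 1/100 → 1/125 → 1/160 → 1/200 → 1/250 → 1/320 → 1/400 → 1/500 → 1/640 → 1/800 → 1/1000 → 1/1250 — 4 stops faster (darker).
Aperture: f/1.8 → f/1.6 → f/1.4 → f/1.2 → f/1.1 — 1 1/3 stops larger aperture (brighter).
Net change so far: 2 2/3 stops darker. Offset with the ISO: 3200 → 4000 → 5000 → 6400 → 8000 → 10000 → 12800 → 16000 → 20000.

ISO 20000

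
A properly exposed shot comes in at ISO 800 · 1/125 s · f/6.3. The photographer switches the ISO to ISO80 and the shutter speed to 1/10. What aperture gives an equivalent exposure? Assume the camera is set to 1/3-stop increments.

ISO: 800 → 640 → 500 → 400 → 320 → 250 → 200 → 160 → 125 → 100 → 80 — 3 1/3 stops lower (darker).
Shutter speed: 1/125 → 1/100 → 1/80 → 1/60 → 1/50 → 1/40 → 1/30 → 1/25 → 1/20 → 1/15 → 1/13 → 1/10 — 3 2/3 stops slower (brighter).
Net change so far: 1/3 stop brighter. Offset with the aperture: f/6.3 → f/7.1.

f/7.1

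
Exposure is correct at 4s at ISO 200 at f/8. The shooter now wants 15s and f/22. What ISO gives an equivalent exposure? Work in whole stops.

ISO 400

Shutter speed: 4 → 8 → 15 — 2 stops longer (brighter).
Aperture: f/8 → f/11 → f/16 → f/22 — 3 stops narrower (darker).
Net change so far: 1 stop darker. Offset with the ISO: 200 → 400.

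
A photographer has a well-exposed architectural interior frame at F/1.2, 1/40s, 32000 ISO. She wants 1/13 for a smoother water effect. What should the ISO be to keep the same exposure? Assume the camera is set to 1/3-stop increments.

Shutter speed: 1/40 → 1/30 → 1/25 → 1/20 → 1/15 → 1/13 — 1 2/3 stops longer (brighter).
Need 1 2/3 stops darker from the ISO: 32000 → 25600 → 20000 → 16000 → 12800 → 10000.

ISO 10000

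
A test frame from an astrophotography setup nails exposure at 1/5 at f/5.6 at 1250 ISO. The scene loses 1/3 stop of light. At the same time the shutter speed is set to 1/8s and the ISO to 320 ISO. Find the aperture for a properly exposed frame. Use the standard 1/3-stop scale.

f/2

Scene light: 1/3 stop darker.
Shutter speed: 1/5 → 1/6 → 1/8 — 2/3 stop shorter (darker).
ISO: 1250 → 1000 → 800 → 640 → 500 → 400 → 320 — 2 stops dropped (darker).
Net so far: 3 stops darker. Aperture: f/5.6 → f/5 → f/4.5 → f/4 → f/3.5 → f/3.2 → f/2.8 → f/2.5 → f/2.2 → f/2.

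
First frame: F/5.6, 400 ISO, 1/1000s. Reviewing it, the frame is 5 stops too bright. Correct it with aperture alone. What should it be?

f/32

Overexposed by 5 stops → need 5 stops darker.
Aperture: f/5.6 → f/8 → f/11 → f/16 → f/22 → f/32.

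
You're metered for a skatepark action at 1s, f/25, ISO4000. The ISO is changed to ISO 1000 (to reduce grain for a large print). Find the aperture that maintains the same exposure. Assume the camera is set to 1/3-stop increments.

ISO: 4000 → 3200 → 2500 → 2000 → 1600 → 1250 → 1000 — 2 stops lower (darker).
Need 2 stops brighter from the aperture: f/25 → f/22 → f/20 → f/18 → f/16 → f/14 → f/13.

f/13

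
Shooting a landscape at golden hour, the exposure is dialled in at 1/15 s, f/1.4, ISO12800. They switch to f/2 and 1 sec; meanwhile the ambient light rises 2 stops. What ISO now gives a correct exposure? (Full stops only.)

Scene light: 2 stops brighter.
Aperture: f/1.4 → f/2 — 1 stop narrower (darker).
Shutter speed: 1/15 → 1/8 → 1/4 → 1/2 → 1 — 4 stops longer (brighter).
Net so far: 5 stops brighter. ISO: 12800 → 6400 → 3200 → 1600 → 800 → 400.

ISO 400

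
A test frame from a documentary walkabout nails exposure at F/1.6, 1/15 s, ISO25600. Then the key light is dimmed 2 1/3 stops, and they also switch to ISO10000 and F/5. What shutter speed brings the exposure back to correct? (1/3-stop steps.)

8 s

Scene light: 2 1/3 stops darker.
ISO: 25600 → 20000 → 16000 → 12800 → 10000 — 1 1/3 stops dropped (darker).
Aperture: f/1.6 → f/1.8 → f/2 → f/2.2 → f/2.5 → f/2.8 → f/3.2 → f/3.5 → f/4 → f/4.5 → f/5 — 3 1/3 stops stopped down (darker).
Net so far: 7 stops darker. Shutter speed: 1/15 → 1/13 → 1/10 → 1/8 → 1/6 → 1/5 → 1/4 → 0.3 → 0.4 → 0.5 → 0.6 → 0.8 → 1 → 1.3 → 1.6 → 2 → 2.5 → 3.2 → 4 → 5 → 6 → 8.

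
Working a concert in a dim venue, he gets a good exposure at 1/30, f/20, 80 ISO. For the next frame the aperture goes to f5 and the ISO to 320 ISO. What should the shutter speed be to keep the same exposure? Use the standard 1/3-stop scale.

Aperture: f/20 → f/18 → f/16 → f/14 → f/13 → f/11 → f/10 → f/9 → f/8 → f/7.1 → f/6.3 → f/5.6 → f/5 — 4 stops opened up (brighter).
ISO: 80 → 100 → 125 → 160 → 200 → 250 → 320 — 2 stops raised (brighter).
Net change so far: 6 stops brighter. Offset with the shutter speed: 1/30 → 1/40 → 1/50 → 1/60 → 1/80 → 1/100 → 1/125 → 1/160 → 1/200 → 1/250 → 1/320 → 1/400 → 1/500 → 1/640 → 1/800 → 1/1000 → 1/1250 → 1/1600 → 1/2000.

1/2000s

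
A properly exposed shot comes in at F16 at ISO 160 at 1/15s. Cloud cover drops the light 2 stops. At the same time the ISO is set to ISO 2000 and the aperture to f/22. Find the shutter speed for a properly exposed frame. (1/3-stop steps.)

1/25s

Scene light: 2 stops darker.
ISO: 160 → 200 → 250 → 320 → 400 → 500 → 640 → 800 → 1000 → 1250 → 1600 → 2000 — 3 2/3 stops raised (brighter).
Aperture: f/16 → f/18 → f/20 → f/22 — 1 stop smaller aperture (darker).
Net so far: 2/3 stop brighter. Shutter speed: 1/15 → 1/20 → 1/25.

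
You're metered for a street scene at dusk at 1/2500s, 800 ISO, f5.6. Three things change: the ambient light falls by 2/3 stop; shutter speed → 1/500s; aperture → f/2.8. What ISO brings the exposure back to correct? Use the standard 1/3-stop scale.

Scene light: 2/3 stop darker.
Shutter speed: 1/2500 → 1/2000 → 1/1600 → 1/1250 → 1/1000 → 1/800 → 1/640 → 1/500 — 2 1/3 stops longer (brighter).
Aperture: f/5.6 → f/5 → f/4.5 → f/4 → f/3.5 → f/3.2 → f/2.8 — 2 stops wider (brighter).
Net so far: 3 2/3 stops brighter. ISO: 800 → 640 → 500 → 400 → 320 → 250 → 200 → 160 → 125 → 100 → 80 → 64.

ISO 64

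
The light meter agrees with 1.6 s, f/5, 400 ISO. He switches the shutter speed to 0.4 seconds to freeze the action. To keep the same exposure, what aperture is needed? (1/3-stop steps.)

f/2.5

Shutter speed: 1.6 → 1.3 → 1 → 0.8 → 0.6 → 0.5 → 0.4 — 2 stops shorter (darker).
Need 2 stops brighter from the aperture: f/5 → f/4.5 → f/4 → f/3.5 → f/3.2 → f/2.8 → f/2.5.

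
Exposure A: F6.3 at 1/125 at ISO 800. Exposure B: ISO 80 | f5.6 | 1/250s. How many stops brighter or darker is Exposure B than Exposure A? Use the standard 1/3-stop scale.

Aperture: f/6.3 → f/5.6 — 1/3 stop opened up (brighter).
Shutter speed: 1/125 → 1/160 → 1/200 → 1/250 — 1 stop shorter (darker).
ISO: 800 → 640 → 500 → 400 → 320 → 250 → 200 → 160 → 125 → 100 → 80 — 3 1/3 stops lower (darker).
Net: +1/3 −1 −3 1/3 = −4 stops.

4 stops darker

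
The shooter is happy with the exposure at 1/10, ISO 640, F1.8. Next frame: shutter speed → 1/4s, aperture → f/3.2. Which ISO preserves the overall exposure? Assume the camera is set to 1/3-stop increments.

Shutter speed: 1/10 → 1/8 → 1/6 → 1/5 → 1/4 — 1 1/3 stops longer (brighter).
Aperture: f/1.8 → f/2 → f/2.2 → f/2.5 → f/2.8 → f/3.2 — 1 2/3 stops smaller aperture (darker).
Net change so far: 1/3 stop darker. Offset with the ISO: 640 → 800.

ISO 800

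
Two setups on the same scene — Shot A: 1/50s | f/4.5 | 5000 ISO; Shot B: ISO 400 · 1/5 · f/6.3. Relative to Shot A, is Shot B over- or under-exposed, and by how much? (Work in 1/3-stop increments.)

1 1/3 stops darker

Aperture: f/4.5 → f/5 → f/5.6 → f/6.3 — 1 stop smaller aperture (darker).
Shutter speed: 1/50 → 1/40 → 1/30 → 1/25 → 1/20 → 1/15 → 1/13 → 1/10 → 1/8 → 1/6 → 1/5 — 3 1/3 stops slower (brighter).
ISO: 5000 → 4000 → 3200 → 2500 → 2000 → 1600 → 1250 → 1000 → 800 → 640 → 500 → 400 — 3 2/3 stops dropped (darker).
Net: −1 +3 1/3 −3 2/3 = −1 1/3 stops.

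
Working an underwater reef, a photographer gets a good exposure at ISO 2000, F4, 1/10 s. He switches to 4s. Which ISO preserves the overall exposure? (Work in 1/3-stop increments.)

ISO 50

Shutter speed: 1/10 → 1/8 → 1/6 → 1/5 → 1/4 → 0.3 → 0.4 → 0.5 → 0.6 → 0.8 → 1 → 1.3 → 1.6 → 2 → 2.5 → 3.2 → 4 — 5 1/3 stops longer (brighter).
Need 5 1/3 stops darker from the ISO: 2000 → 1600 → 1250 → 1000 → 800 → 640 → 500 → 400 → 320 → 250 → 200 → 160 → 125 → 100 → 80 → 64 → 50.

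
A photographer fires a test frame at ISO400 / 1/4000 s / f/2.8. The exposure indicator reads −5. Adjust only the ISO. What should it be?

Underexposed by 5 stops → need 5 stops brighter.
ISO: 400 → 800 → 1600 → 3200 → 6400 → 12800.

ISO 12800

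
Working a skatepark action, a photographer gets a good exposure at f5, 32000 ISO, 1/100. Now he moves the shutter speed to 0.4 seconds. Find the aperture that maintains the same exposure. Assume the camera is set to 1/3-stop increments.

f/32

Shutter speed: 1/100 → 1/80 → 1/60 → 1/50 → 1/40 → 1/30 → 1/25 → 1/20 → 1/15 → 1/13 → 1/10 → 1/8 → 1/6 → 1/5 → 1/4 → 0.3 → 0.4 — 5 1/3 stops longer (brighter).
Need 5 1/3 stops darker from the aperture: f/5 → f/5.6 → f/6.3 → f/7.1 → f/8 → f/9 → f/10 → f/11 → f/13 → f/14 → f/16 → f/18 → f/20 → f/22 → f/25 → f/29 → f/32.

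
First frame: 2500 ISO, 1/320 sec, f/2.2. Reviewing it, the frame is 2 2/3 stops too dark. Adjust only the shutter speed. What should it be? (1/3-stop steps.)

1/50s

Underexposed by 2 2/3 stops → need 2 2/3 stops brighter.
Shutter speed: 1/320 → 1/250 → 1/200 → 1/160 → 1/125 → 1/100 → 1/80 → 1/60 → 1/50.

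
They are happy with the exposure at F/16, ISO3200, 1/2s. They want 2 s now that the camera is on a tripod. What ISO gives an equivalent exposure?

ISO 800

Shutter speed: 1/2 → 1 → 2 — 2 stops slower (brighter).
Need 2 stops darker from the ISO: 3200 → 1600 → 800.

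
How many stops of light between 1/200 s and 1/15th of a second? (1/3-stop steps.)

1/200 → 1/160 → 1/125 → 1/100 → 1/80 → 1/60 → 1/50 → 1/40 → 1/30 → 1/25 → 1/20 → 1/15 — count the steps: 11 third-stops = 3 2/3 stops.

3 2/3 stops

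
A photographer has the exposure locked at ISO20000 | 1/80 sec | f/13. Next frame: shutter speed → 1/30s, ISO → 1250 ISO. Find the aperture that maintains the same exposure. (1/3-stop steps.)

f/5

Shutter speed: 1/80 → 1/60 → 1/50 → 1/40 → 1/30 — 1 1/3 stops slower (brighter).
ISO: 20000 → 16000 → 12800 → 10000 → 8000 → 6400 → 5000 → 4000 → 3200 → 2500 → 2000 → 1600 → 1250 — 4 stops dropped (darker).
Net change so far: 2 2/3 stops darker. Offset with the aperture: f/13 → f/11 → f/10 → f/9 → f/8 → f/7.1 → f/6.3 → f/5.6 → f/5.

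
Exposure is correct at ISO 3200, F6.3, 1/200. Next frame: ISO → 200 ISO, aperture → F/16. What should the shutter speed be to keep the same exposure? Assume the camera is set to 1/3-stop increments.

0.5 s

ISO: 3200 → 2500 → 2000 → 1600 → 1250 → 1000 → 800 → 640 → 500 → 400 → 320 → 250 → 200 — 4 stops dropped (darker).
Aperture: f/6.3 → f/7.1 → f/8 → f/9 → f/10 → f/11 → f/13 → f/14 → f/16 — 2 2/3 stops stopped down (darker).
Net change so far: 6 2/3 stops darker. Offset with the shutter speed: 1/200 → 1/160 → 1/125 → 1/100 → 1/80 → 1/60 → 1/50 → 1/40 → 1/30 → 1/25 → 1/20 → 1/15 → 1/13 → 1/10 → 1/8 → 1/6 → 1/5 → 1/4 → 0.3 → 0.4 → 0.5.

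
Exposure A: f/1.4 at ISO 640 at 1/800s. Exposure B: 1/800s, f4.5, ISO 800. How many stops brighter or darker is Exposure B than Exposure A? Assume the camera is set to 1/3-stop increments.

Aperture: f/1.4 → f/1.6 → f/1.8 → f/2 → f/2.2 → f/2.5 → f/2.8 → f/3.2 → f/3.5 → f/4 → f/4.5 — 3 1/3 stops narrower (darker).
Shutter speed: unchanged.
ISO: 640 → 800 — 1/3 stop higher (brighter).
Net: −3 1/3 +1/3 = −3 stops.

3 stops darker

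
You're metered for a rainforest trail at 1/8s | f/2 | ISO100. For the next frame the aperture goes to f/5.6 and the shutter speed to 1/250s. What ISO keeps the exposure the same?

Aperture: f/2 → f/2.8 → f/4 → f/5.6 — 3 stops smaller aperture (darker).
Shutter speed: 1/8 → 1/15 → 1/30 → 1/60 → 1/125 → 1/250 — 5 stops faster (darker).
Net change so far: 8 stops darker. Offset with the ISO: 100 → 200 → 400 → 800 → 1600 → 3200 → 6400 → 12800 → 25600.

ISO 25600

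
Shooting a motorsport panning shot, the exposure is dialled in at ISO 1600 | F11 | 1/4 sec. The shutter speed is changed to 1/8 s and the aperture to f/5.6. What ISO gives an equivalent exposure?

ISO 800

Shutter speed: 1/4 → 1/8 — 1 stop faster (darker).
Aperture: f/11 → f/8 → f/5.6 — 2 stops opened up (brighter).
Net change so far: 1 stop brighter. Offset with the ISO: 1600 → 800.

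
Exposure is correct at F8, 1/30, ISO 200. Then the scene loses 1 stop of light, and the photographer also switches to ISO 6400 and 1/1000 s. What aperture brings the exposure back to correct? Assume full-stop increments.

f/5.6

Scene light: 1 stop darker.
ISO: 200 → 400 → 800 → 1600 → 3200 → 6400 — 5 stops raised (brighter).
Shutter speed: 1/30 → 1/60 → 1/125 → 1/250 → 1/500 → 1/1000 — 5 stops faster (darker).
Net so far: 1 stop darker. Aperture: f/8 → f/5.6.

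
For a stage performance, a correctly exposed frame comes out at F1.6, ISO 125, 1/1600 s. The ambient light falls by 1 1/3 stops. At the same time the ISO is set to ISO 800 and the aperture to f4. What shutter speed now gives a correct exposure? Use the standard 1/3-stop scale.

1/640s

Scene light: 1 1/3 stops darker.
ISO: 125 → 160 → 200 → 250 → 320 → 400 → 500 → 640 → 800 — 2 2/3 stops raised (brighter).
Aperture: f/1.6 → f/1.8 → f/2 → f/2.2 → f/2.5 → f/2.8 → f/3.2 → f/3.5 → f/4 — 2 2/3 stops narrower (darker).
Net so far: 1 1/3 stops darker. Shutter speed: 1/1600 → 1/1250 → 1/1000 → 1/800 → 1/640.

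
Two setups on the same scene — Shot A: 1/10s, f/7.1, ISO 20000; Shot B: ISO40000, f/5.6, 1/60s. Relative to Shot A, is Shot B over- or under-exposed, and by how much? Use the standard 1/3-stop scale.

1 stop darker

Aperture: f/7.1 → f/6.3 → f/5.6 — 2/3 stop opened up (brighter).
Shutter speed: 1/10 → 1/13 → 1/15 → 1/20 → 1/25 → 1/30 → 1/40 → 1/50 → 1/60 — 2 2/3 stops shorter (darker).
ISO: 20000 → 25600 → 32000 → 40000 — 1 stop raised (brighter).
Net: +2/3 −2 2/3 +1 = −1 stop.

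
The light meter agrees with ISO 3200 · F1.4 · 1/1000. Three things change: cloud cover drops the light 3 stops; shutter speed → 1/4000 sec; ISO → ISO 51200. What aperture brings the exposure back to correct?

Scene light: 3 stops darker.
Shutter speed: 1/1000 → 1/2000 → 1/4000 — 2 stops faster (darker).
ISO: 3200 → 6400 → 12800 → 25600 → 51200 — 4 stops raised (brighter).
Net so far: 1 stop darker. Aperture: f/1.4 → f/1.0.

f/1.0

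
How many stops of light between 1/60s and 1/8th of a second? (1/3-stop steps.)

1/60 → 1/50 → 1/40 → 1/30 → 1/25 → 1/20 → 1/15 → 1/13 → 1/10 → 1/8 — count the steps: 9 third-stops = 3 stops.

3 stops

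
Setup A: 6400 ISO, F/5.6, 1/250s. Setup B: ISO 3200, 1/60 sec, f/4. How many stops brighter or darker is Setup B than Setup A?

2 stops brighter

Aperture: f/5.6 → f/4 — 1 stop wider (brighter).
Shutter speed: 1/250 → 1/125 → 1/60 — 2 stops longer (brighter).
ISO: 6400 → 3200 — 1 stop dropped (darker).
Net: +1 +2 −1 = +2 stops.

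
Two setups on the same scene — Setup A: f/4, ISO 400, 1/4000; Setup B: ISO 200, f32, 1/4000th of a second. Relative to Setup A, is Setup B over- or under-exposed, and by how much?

7 stops darker

Aperture: f/4 → f/5.6 → f/8 → f/11 → f/16 → f/22 → f/32 — 6 stops smaller aperture (darker).
Shutter speed: unchanged.
ISO: 400 → 200 — 1 stop dropped (darker).
Net: −6 −1 = −7 stops.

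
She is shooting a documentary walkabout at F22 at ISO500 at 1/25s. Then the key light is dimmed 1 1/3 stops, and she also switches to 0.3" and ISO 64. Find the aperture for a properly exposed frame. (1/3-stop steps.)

f/14

Scene light: 1 1/3 stops darker.
Shutter speed: 1/25 → 1/20 → 1/15 → 1/13 → 1/10 → 1/8 → 1/6 → 1/5 → 1/4 → 0.3 — 3 stops slower (brighter).
ISO: 500 → 400 → 320 → 250 → 200 → 160 → 125 → 100 → 80 → 64 — 3 stops dropped (darker).
Net so far: 1 1/3 stops darker. Aperture: f/22 → f/20 → f/18 → f/16 → f/14.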